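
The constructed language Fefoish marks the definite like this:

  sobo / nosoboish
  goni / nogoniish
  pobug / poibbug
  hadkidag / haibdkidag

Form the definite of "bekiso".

nobekisoish

sobo and pobug both have 2 vowels yet inflect differently (nosoboish, poibbug), so the number of vowels is not what conditions the rule; whether the stem ends in a vowel or a consonant is.
"bekiso" ends in a vowel. The stems ending in a vowel (sobo → nosoboish, goni → nogoniish) add no- … -ish around the stem.
The other pattern: stems ending in a consonant insert -ib- after the first vowel.
So bekiso → nobekisoish.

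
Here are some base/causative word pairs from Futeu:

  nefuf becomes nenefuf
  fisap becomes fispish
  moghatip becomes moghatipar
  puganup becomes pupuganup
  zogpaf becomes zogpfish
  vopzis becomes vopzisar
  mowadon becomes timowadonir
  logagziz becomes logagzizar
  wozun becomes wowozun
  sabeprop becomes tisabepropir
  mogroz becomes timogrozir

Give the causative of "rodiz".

sabeprop and fisap both end in -p yet inflect differently (tisabepropir, fispish), so the final letter is not what conditions the rule; the last vowel is.
"rodiz" has last vowel 'i'. The stems whose last vowel is 'i' (moghatip → moghatipar, vopzis → vopzisar, logagziz → logagzizar) add -ar.
So rodiz → rodizar.

rodizar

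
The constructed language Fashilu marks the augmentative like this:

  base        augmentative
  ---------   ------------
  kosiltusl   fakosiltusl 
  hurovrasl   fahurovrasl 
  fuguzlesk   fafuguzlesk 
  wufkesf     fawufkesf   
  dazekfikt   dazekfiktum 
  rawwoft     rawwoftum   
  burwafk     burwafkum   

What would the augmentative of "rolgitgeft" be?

fuguzlesk and burwafk both end in -k yet inflect differently (fafuguzlesk, burwafkum), so the final letter is not what conditions the rule; the second-to-last letter is.
"rolgitgeft" has second-to-last letter 'f'. The stems whose second-to-last letter is 'f' (rawwoft → rawwoftum, burwafk → burwafkum) add -um.
So rolgitgeft → rolgitgeftum.

rolgitgeftum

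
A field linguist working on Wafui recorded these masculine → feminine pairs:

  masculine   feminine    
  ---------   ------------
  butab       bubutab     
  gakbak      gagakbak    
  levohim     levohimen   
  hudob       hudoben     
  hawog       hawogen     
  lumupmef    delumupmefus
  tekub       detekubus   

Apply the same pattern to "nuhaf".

"nuhaf" has last vowel 'a'. The stems whose last vowel is 'a' (butab → bubutab, gakbak → gagakbak) repeat the first consonant+vowel as a prefix.
So nuhaf → nunuhaf.

nunuhaf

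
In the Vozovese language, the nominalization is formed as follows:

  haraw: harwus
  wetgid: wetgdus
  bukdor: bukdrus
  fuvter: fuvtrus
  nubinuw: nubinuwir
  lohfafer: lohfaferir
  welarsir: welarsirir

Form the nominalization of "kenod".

kendus

haraw and nubinuw both end in -w yet inflect differently (harwus, nubinuwir), so the final letter is not what conditions the rule; the number of vowels is.
"kenod" has 2 vowels. The stems with 2 vowels (haraw → harwus, wetgid → wetgdus, bukdor → bukdrus) delete the last vowel and add -us.
So kenod → kendus.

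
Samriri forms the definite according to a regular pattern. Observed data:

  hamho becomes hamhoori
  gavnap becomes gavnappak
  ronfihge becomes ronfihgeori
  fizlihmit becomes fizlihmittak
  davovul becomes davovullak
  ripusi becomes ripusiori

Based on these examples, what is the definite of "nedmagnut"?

"nedmagnut" ends in a consonant. The stems ending in a consonant (fizlihmit → fizlihmittak, gavnap → gavnappak, davovul → davovullak) double the final consonant and add -ak.
So nedmagnut → nedmagnuttak.

nedmagnuttak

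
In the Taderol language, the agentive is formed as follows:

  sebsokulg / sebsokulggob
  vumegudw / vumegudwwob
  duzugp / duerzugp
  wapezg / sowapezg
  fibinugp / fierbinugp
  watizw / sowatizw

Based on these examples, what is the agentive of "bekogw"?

beerkogw

watizw and vumegudw both end in -w yet inflect differently (sowatizw, vumegudwwob), so the final letter is not what conditions the rule; the second-to-last letter is.
"bekogw" has second-to-last letter 'g'. The stems whose second-to-last letter is 'g' (fibinugp → fierbinugp, duzugp → duerzugp) insert -er- after the first vowel.
The other patterns: stems whose second-to-last letter is 'z' add the prefix so-; stems whose second-to-last letter is 'd' or 'l' double the final consonant and add -ob.
So bekogw → beerkogw.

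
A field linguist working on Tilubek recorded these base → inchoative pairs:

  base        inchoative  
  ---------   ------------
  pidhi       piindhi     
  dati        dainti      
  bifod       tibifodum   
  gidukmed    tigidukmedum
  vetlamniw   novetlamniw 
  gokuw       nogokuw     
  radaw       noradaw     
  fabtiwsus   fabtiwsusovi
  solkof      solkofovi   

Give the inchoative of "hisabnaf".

hisabnafovi

"hisabnaf" ends in -f. The one such stem in the data (solkof → solkofovi) adds -ovi, so the same rule applies.
The other patterns: stems ending in -i insert -in- after the first vowel; stems ending in -d add ti- … -um around the stem; stems ending in -w add the prefix no-.
So hisabnaf → hisabnafovi.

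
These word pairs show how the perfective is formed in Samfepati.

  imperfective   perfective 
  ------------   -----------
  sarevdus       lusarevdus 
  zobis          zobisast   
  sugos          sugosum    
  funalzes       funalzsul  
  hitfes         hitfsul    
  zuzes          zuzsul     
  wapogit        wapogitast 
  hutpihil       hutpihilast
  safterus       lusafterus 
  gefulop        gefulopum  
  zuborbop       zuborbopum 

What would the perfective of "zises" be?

zissul

zobis and sugos both end in -s yet inflect differently (zobisast, sugosum), so the final letter is not what conditions the rule; the last vowel is.
"zises" has last vowel 'e'. The stems whose last vowel is 'e' (zuzes → zuzsul, hitfes → hitfsul, funalzes → funalzsul) delete the last vowel and add -ul.
So zises → zissul.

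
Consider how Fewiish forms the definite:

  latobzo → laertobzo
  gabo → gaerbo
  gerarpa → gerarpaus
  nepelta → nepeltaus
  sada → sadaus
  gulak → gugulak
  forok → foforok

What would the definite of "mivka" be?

gerarpa and gulak both have last vowel 'a' yet inflect differently (gerarpaus, gugulak), so the last vowel is not what conditions the rule; the final letter is.
"mivka" ends in -a. The stems ending in -a (gerarpa → gerarpaus, nepelta → nepeltaus, sada → sadaus) add -us.
The other patterns: stems ending in -o insert -er- after the first vowel; stems ending in -k repeat the first consonant+vowel as a prefix.
So mivka → mivkaus.

mivkaus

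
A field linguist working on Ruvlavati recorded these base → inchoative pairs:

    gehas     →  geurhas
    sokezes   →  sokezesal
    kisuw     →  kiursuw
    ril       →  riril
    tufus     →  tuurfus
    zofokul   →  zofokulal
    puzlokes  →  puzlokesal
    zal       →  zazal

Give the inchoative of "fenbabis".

"fenbabis" has 3 vowels. The stems with 3 vowels (zofokul → zofokulal, sokezes → sokezesal, puzlokes → puzlokesal) add -al.
The other patterns: stems with 1 vowel repeat the first consonant+vowel as a prefix; stems with 2 vowels insert -ur- after the first vowel.
So fenbabis → fenbabisal.

fenbabisal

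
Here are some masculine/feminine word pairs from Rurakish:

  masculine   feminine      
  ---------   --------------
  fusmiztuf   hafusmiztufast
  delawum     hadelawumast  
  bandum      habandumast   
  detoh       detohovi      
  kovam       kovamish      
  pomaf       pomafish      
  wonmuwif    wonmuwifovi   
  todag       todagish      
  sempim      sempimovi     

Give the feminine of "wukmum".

hawukmumast

kovam and delawum both end in -m yet inflect differently (kovamish, hadelawumast), so the final letter is not what conditions the rule; the last vowel is.
"wukmum" has last vowel 'u'. The stems whose last vowel is 'u' (delawum → hadelawumast, fusmiztuf → hafusmiztufast, bandum → habandumast) add ha- … -ast around the stem.
The other patterns: stems whose last vowel is 'a' add -ish; stems whose last vowel is 'i' or 'o' add -ovi.
So wukmum → hawukmumast.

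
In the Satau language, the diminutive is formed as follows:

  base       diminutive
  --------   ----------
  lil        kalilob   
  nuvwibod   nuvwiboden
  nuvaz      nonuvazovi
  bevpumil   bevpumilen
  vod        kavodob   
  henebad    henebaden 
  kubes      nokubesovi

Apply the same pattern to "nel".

vod and nuvwibod both end in -d yet inflect differently (kavodob, nuvwiboden), so the final letter is not what conditions the rule; the number of vowels is.
"nel" has 1 vowel. The stems with 1 vowel (lil → kalilob, vod → kavodob) add ka- … -ob around the stem.
The other patterns: stems with 2 vowels add no- … -ovi around the stem; stems with 3 vowels add -en.
So nel → kanelob.

kanelob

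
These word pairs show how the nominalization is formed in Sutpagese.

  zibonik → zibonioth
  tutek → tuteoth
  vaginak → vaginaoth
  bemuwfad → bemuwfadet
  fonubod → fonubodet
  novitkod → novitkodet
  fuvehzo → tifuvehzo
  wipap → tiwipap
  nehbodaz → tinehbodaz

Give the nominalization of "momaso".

timomaso

vaginak and bemuwfad both have last vowel 'a' yet inflect differently (vaginaoth, bemuwfadet), so the last vowel is not what conditions the rule; the final letter is.
"momaso" ends in -o. The one such stem in the data (fuvehzo → tifuvehzo) adds the prefix ti-, so the same rule applies.
So momaso → timomaso.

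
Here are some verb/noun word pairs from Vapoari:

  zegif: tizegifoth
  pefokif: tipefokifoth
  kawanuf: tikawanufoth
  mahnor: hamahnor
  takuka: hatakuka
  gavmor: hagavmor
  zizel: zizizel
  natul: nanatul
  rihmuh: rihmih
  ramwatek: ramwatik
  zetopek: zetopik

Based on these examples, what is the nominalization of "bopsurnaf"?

kawanuf and natul both have last vowel 'u' yet inflect differently (tikawanufoth, nanatul), so the last vowel is not what conditions the rule; the final letter is.
"bopsurnaf" ends in -f. The stems ending in -f (zegif → tizegifoth, pefokif → tipefokifoth, kawanuf → tikawanufoth) add ti- … -oth around the stem.
The other patterns: stems ending in -a or -r add the prefix ha-; stems ending in -l repeat the first consonant+vowel as a prefix; stems ending in -h or -k change the last vowel to 'i'.
So bopsurnaf → tibopsurnafoth.

tibopsurnafoth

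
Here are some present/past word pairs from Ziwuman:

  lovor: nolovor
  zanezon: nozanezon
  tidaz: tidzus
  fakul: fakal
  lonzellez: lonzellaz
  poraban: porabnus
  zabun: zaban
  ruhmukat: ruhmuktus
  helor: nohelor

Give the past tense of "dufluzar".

"dufluzar" has last vowel 'a'. The stems whose last vowel is 'a' (ruhmukat → ruhmuktus, tidaz → tidzus, poraban → porabnus) delete the last vowel and add -us.
So dufluzar → dufluzrus.

dufluzrus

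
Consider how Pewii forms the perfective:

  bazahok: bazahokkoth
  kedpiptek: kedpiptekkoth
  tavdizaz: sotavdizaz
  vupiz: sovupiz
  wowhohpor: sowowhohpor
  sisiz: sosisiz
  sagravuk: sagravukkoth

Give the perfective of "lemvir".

solemvir

bazahok and wowhohpor both have last vowel 'o' yet inflect differently (bazahokkoth, sowowhohpor), so the last vowel is not what conditions the rule; the final letter is.
"lemvir" ends in -r. The one such stem in the data (wowhohpor → sowowhohpor) adds the prefix so-, so the same rule applies.
The other pattern: stems ending in -k double the final consonant and add -oth.
So lemvir → solemvir.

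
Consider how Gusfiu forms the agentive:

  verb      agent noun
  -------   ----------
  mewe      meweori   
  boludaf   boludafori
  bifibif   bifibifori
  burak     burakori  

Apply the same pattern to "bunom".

bunomori

Every pair shown (mewe → meweori, boludaf → boludafori, bifibif → bifibifori, …) follows the same rule: add -ori.
So bunom → bunomori.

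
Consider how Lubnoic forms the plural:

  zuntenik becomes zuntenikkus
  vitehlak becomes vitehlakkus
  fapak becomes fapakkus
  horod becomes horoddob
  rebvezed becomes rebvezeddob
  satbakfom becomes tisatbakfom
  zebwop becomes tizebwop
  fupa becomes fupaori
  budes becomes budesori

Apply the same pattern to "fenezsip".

"fenezsip" ends in -p. The one such stem in the data (zebwop → tizebwop) adds the prefix ti-, so the same rule applies.
The other patterns: stems ending in -k double the final consonant and add -us; stems ending in -d double the final consonant and add -ob; stems ending in -a or -s add -ori.
So fenezsip → tifenezsip.

tifenezsip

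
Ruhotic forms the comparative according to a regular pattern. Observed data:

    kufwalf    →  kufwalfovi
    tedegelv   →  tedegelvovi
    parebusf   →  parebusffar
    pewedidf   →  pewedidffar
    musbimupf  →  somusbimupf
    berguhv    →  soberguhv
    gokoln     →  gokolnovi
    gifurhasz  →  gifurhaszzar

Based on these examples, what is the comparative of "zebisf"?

zebisffar

"zebisf" has second-to-last letter 's'. The stems whose second-to-last letter is 's' (gifurhasz → gifurhaszzar, parebusf → parebusffar) double the final consonant and add -ar.
The other patterns: stems whose second-to-last letter is 'l' add -ovi; stems whose second-to-last letter is 'h' or 'p' add the prefix so-.
So zebisf → zebisffar.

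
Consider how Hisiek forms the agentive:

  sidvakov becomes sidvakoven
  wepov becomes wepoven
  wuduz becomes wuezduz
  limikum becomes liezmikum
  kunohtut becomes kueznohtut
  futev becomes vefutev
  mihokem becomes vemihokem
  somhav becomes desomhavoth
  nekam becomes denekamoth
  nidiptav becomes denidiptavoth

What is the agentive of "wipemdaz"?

sidvakov and futev both end in -v yet inflect differently (sidvakoven, vefutev), so the final letter is not what conditions the rule; the last vowel is.
"wipemdaz" has last vowel 'a'. The stems whose last vowel is 'a' (somhav → desomhavoth, nekam → denekamoth, nidiptav → denidiptavoth) add de- … -oth around the stem.
So wipemdaz → dewipemdazoth.

dewipemdazoth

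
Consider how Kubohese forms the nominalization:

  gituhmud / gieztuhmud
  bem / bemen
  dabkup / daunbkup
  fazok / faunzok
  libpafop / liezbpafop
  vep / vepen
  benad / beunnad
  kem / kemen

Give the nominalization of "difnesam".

vep and dabkup both end in -p yet inflect differently (vepen, daunbkup), so the final letter is not what conditions the rule; the number of vowels is.
"difnesam" has 3 vowels. The stems with 3 vowels (libpafop → liezbpafop, gituhmud → gieztuhmud) insert -ez- after the first vowel.
The other patterns: stems with 1 vowel add -en; stems with 2 vowels insert -un- after the first vowel.
So difnesam → diezfnesam.

diezfnesam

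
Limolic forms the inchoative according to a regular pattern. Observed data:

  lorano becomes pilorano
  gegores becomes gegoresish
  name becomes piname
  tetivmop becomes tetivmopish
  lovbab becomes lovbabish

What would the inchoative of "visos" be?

"visos" ends in a consonant. The stems ending in a consonant (tetivmop → tetivmopish, lovbab → lovbabish, gegores → gegoresish) add -ish.
The other pattern: stems ending in a vowel add the prefix pi-.
So visos → visosish.

visosish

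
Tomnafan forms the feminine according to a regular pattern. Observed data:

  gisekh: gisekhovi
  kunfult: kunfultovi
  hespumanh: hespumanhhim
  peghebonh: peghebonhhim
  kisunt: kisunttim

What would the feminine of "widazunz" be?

widazunzzim

peghebonh and gisekh both end in -h yet inflect differently (peghebonhhim, gisekhovi), so the final letter is not what conditions the rule; the second-to-last letter is.
"widazunz" has second-to-last letter 'n'. The stems whose second-to-last letter is 'n' (peghebonh → peghebonhhim, kisunt → kisunttim, hespumanh → hespumanhhim) double the final consonant and add -im.
The other pattern: stems whose second-to-last letter is 'k' or 'l' add -ovi.
So widazunz → widazunzzim.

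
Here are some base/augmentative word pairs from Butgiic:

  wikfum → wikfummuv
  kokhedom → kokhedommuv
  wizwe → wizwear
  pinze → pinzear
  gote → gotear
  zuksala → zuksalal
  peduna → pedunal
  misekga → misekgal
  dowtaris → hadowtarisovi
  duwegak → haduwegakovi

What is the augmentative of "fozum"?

fozummuv

zuksala and duwegak both have last vowel 'a' yet inflect differently (zuksalal, haduwegakovi), so the last vowel is not what conditions the rule; the final letter is.
"fozum" ends in -m. The stems ending in -m (wikfum → wikfummuv, kokhedom → kokhedommuv) double the final consonant and add -uv.
The other patterns: stems ending in -e add -ar; stems ending in -a drop the final letter and add -al; stems ending in -k or -s add ha- … -ovi around the stem.
So fozum → fozummuv.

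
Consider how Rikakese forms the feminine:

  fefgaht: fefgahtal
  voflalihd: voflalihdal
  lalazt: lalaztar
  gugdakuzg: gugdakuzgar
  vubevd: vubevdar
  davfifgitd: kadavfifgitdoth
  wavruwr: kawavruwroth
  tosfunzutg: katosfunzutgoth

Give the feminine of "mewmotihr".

mewmotihral

"mewmotihr" has second-to-last letter 'h'. The stems whose second-to-last letter is 'h' (fefgaht → fefgahtal, voflalihd → voflalihdal) add -al.
So mewmotihr → mewmotihral.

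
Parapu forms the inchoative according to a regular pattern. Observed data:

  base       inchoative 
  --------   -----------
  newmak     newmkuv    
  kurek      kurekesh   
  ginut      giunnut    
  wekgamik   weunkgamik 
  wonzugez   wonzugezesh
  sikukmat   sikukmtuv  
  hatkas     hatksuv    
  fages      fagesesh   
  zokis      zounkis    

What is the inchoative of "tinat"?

kurek and newmak both end in -k yet inflect differently (kurekesh, newmkuv), so the final letter is not what conditions the rule; the last vowel is.
"tinat" has last vowel 'a'. The stems whose last vowel is 'a' (sikukmat → sikukmtuv, newmak → newmkuv, hatkas → hatksuv) delete the last vowel and add -uv.
The other patterns: stems whose last vowel is 'e' add -esh; stems whose last vowel is 'i' or 'u' insert -un- after the first vowel.
So tinat → tintuv.

tintuv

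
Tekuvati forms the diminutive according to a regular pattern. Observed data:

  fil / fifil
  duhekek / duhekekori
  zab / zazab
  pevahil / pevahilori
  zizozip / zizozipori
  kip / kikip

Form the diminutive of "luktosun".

zizozip and kip both end in -p yet inflect differently (zizozipori, kikip), so the final letter is not what conditions the rule; the number of vowels is.
"luktosun" has 3 vowels. The stems with 3 vowels (duhekek → duhekekori, pevahil → pevahilori, zizozip → zizozipori) add -ori.
So luktosun → luktosunori.

luktosunori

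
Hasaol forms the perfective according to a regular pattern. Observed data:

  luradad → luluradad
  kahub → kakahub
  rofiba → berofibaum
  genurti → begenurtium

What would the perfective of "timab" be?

luradad and rofiba both have last vowel 'a' yet inflect differently (luluradad, berofibaum), so the last vowel is not what conditions the rule; whether the stem ends in a vowel or a consonant is.
"timab" ends in a consonant. The stems ending in a consonant (luradad → luluradad, kahub → kakahub) repeat the first consonant+vowel as a prefix.
So timab → titimab.

titimab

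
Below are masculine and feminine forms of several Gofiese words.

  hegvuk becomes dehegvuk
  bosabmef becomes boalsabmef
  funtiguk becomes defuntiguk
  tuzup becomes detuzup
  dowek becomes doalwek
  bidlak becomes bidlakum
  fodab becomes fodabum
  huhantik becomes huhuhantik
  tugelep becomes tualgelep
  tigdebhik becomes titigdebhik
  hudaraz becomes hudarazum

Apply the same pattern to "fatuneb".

bidlak and dowek both end in -k yet inflect differently (bidlakum, doalwek), so the final letter is not what conditions the rule; the last vowel is.
"fatuneb" has last vowel 'e'. The stems whose last vowel is 'e' (dowek → doalwek, bosabmef → boalsabmef, tugelep → tualgelep) insert -al- after the first vowel.
So fatuneb → faaltuneb.

faaltuneb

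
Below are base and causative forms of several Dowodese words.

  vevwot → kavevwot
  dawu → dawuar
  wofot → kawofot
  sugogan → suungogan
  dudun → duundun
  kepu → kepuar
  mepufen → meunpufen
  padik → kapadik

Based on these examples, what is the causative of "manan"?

maunnan

dawu and dudun both have last vowel 'u' yet inflect differently (dawuar, duundun), so the last vowel is not what conditions the rule; the final letter is.
"manan" ends in -n. The stems ending in -n (dudun → duundun, sugogan → suungogan, mepufen → meunpufen) insert -un- after the first vowel.
So manan → maunnan.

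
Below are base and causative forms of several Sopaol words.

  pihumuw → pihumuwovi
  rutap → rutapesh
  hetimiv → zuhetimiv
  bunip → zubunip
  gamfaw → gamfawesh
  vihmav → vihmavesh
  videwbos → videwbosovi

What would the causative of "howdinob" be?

pihumuw and gamfaw both end in -w yet inflect differently (pihumuwovi, gamfawesh), so the final letter is not what conditions the rule; the last vowel is.
"howdinob" has last vowel 'o'. The one such stem in the data (videwbos → videwbosovi) adds -ovi, so the same rule applies.
So howdinob → howdinobovi.

howdinobovi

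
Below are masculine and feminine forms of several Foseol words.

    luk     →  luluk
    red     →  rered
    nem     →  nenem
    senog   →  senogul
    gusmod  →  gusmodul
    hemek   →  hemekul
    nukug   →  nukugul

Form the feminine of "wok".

red and gusmod both end in -d yet inflect differently (rered, gusmodul), so the final letter is not what conditions the rule; the number of vowels is.
"wok" has 1 vowel. The stems with 1 vowel (luk → luluk, red → rered, nem → nenem) repeat the first consonant+vowel as a prefix.
The other pattern: stems with 2 vowels add -ul.
So wok → wowok.

wowok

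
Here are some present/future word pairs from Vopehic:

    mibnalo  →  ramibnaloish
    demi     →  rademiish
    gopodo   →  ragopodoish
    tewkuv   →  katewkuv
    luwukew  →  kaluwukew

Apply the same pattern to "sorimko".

demi and tewkuv both have 2 vowels yet inflect differently (rademiish, katewkuv), so the number of vowels is not what conditions the rule; whether the stem ends in a vowel or a consonant is.
"sorimko" ends in a vowel. The stems ending in a vowel (mibnalo → ramibnaloish, demi → rademiish, gopodo → ragopodoish) add ra- … -ish around the stem.
So sorimko → rasorimkoish.

rasorimkoish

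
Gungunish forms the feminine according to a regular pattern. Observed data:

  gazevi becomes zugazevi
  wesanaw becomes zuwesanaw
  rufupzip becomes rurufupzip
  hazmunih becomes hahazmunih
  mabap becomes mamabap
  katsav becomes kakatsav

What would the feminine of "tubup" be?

gazevi and rufupzip both have last vowel 'i' yet inflect differently (zugazevi, rurufupzip), so the last vowel is not what conditions the rule; the final letter is.
"tubup" ends in -p. The stems ending in -p (rufupzip → rurufupzip, mabap → mamabap) repeat the first consonant+vowel as a prefix.
The other pattern: stems ending in -i or -w add the prefix zu-.
So tubup → tutubup.

tutubup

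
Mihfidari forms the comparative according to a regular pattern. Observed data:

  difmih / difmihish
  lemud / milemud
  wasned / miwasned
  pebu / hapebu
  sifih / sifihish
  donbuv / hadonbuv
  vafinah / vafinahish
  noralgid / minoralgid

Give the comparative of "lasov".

difmih and noralgid both have last vowel 'i' yet inflect differently (difmihish, minoralgid), so the last vowel is not what conditions the rule; the final letter is.
"lasov" ends in -v. The one such stem in the data (donbuv → hadonbuv) adds the prefix ha-, so the same rule applies.
The other patterns: stems ending in -h add -ish; stems ending in -d add the prefix mi-.
So lasov → halasov.

halasov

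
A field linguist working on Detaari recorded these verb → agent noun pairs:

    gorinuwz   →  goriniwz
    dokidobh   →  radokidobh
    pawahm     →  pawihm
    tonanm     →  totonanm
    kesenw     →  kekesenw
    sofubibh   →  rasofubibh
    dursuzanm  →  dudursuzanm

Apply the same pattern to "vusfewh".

tonanm and pawahm both end in -m yet inflect differently (totonanm, pawihm), so the final letter is not what conditions the rule; the second-to-last letter is.
"vusfewh" has second-to-last letter 'w'. The one such stem in the data (gorinuwz → goriniwz) changes the last vowel to 'i' (as does pawahm), so the same rule applies.
So vusfewh → vusfiwh.

vusfiwh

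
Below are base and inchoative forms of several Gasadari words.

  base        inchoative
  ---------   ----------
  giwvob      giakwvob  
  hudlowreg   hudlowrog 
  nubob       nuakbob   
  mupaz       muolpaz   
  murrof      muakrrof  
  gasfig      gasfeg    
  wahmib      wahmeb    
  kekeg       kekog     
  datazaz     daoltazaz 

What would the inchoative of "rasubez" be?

rasuboz

hudlowreg and gasfig both end in -g yet inflect differently (hudlowrog, gasfeg), so the final letter is not what conditions the rule; the last vowel is.
"rasubez" has last vowel 'e'. The stems whose last vowel is 'e' (hudlowreg → hudlowrog, kekeg → kekog) change the last vowel to 'o'.
So rasubez → rasuboz.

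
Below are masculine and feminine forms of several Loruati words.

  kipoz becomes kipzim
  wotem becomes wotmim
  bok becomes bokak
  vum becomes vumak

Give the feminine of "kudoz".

wotem and vum both end in -m yet inflect differently (wotmim, vumak), so the final letter is not what conditions the rule; the number of vowels is.
"kudoz" has 2 vowels. The stems with 2 vowels (kipoz → kipzim, wotem → wotmim) delete the last vowel and add -im.
The other pattern: stems with 1 vowel add -ak.
So kudoz → kudzim.

kudzim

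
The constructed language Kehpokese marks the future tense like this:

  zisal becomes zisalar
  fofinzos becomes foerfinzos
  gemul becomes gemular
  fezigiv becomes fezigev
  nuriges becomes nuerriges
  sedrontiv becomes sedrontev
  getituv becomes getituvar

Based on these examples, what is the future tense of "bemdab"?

bemdabar

"bemdab" has last vowel 'a'. The one such stem in the data (zisal → zisalar) adds -ar, so the same rule applies.
The other patterns: stems whose last vowel is 'i' change the last vowel to 'e'; stems whose last vowel is 'e' or 'o' insert -er- after the first vowel.
So bemdab → bemdabar.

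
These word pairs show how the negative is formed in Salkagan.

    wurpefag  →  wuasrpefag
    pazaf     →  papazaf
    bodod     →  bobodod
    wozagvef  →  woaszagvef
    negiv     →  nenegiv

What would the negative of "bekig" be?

bebekig

wozagvef and pazaf both end in -f yet inflect differently (woaszagvef, papazaf), so the final letter is not what conditions the rule; the number of vowels is.
"bekig" has 2 vowels. The stems with 2 vowels (pazaf → papazaf, bodod → bobodod, negiv → nenegiv) repeat the first consonant+vowel as a prefix.
The other pattern: stems with 3 vowels insert -as- after the first vowel.
So bekig → bebekig.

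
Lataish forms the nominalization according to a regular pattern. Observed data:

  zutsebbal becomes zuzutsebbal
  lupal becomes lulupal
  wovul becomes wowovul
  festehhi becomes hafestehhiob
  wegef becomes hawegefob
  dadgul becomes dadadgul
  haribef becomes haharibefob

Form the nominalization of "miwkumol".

mimiwkumol

wovul and wegef both begin with w- yet inflect differently (wowovul, hawegefob), so the first letter is not what conditions the rule; the final letter is.
"miwkumol" ends in -l. The stems ending in -l (wovul → wowovul, lupal → lulupal, dadgul → dadadgul) repeat the first consonant+vowel as a prefix.
The other pattern: stems ending in -f or -i add ha- … -ob around the stem.
So miwkumol → mimiwkumol.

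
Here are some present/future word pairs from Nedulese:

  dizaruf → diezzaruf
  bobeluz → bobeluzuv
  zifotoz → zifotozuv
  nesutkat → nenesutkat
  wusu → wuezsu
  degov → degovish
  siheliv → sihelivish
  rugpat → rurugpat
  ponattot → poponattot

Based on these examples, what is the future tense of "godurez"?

degov and ponattot both have last vowel 'o' yet inflect differently (degovish, poponattot), so the last vowel is not what conditions the rule; the final letter is.
"godurez" ends in -z. The stems ending in -z (bobeluz → bobeluzuv, zifotoz → zifotozuv) add -uv.
The other patterns: stems ending in -v add -ish; stems ending in -t repeat the first consonant+vowel as a prefix; stems ending in -f or -u insert -ez- after the first vowel.
So godurez → godurezuv.

godurezuv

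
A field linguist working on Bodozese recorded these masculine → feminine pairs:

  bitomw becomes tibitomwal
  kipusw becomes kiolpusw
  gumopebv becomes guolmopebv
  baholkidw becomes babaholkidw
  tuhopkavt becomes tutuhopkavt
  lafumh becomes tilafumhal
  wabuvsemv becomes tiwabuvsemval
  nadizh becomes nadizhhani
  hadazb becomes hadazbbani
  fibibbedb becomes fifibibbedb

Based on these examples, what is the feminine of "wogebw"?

woolgebw

lafumh and nadizh both end in -h yet inflect differently (tilafumhal, nadizhhani), so the final letter is not what conditions the rule; the second-to-last letter is.
"wogebw" has second-to-last letter 'b'. The one such stem in the data (gumopebv → guolmopebv) inserts -ol- after the first vowel (as does kipusw), so the same rule applies.
So wogebw → woolgebw.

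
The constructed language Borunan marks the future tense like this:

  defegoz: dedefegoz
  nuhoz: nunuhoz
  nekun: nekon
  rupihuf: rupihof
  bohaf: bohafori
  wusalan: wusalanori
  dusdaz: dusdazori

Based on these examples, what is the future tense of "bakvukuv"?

rupihuf and bohaf both end in -f yet inflect differently (rupihof, bohafori), so the final letter is not what conditions the rule; the last vowel is.
"bakvukuv" has last vowel 'u'. The stems whose last vowel is 'u' (nekun → nekon, rupihuf → rupihof) change the last vowel to 'o'.
The other patterns: stems whose last vowel is 'o' repeat the first consonant+vowel as a prefix; stems whose last vowel is 'a' add -ori.
So bakvukuv → bakvukov.

bakvukov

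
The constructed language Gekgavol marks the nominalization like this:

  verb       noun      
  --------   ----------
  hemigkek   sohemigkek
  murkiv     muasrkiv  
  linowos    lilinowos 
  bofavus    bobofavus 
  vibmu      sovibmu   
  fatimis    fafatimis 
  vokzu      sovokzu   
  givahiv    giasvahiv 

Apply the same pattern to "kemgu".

fatimis and murkiv both have last vowel 'i' yet inflect differently (fafatimis, muasrkiv), so the last vowel is not what conditions the rule; the final letter is.
"kemgu" ends in -u. The stems ending in -u (vibmu → sovibmu, vokzu → sovokzu) add the prefix so-.
So kemgu → sokemgu.

sokemgu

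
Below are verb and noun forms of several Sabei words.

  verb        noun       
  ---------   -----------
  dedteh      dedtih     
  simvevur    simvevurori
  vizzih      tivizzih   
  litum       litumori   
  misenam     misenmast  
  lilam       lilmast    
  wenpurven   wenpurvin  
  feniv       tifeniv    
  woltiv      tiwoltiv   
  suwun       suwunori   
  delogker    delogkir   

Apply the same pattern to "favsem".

favsim

dedteh and vizzih both end in -h yet inflect differently (dedtih, tivizzih), so the final letter is not what conditions the rule; the last vowel is.
"favsem" has last vowel 'e'. The stems whose last vowel is 'e' (dedteh → dedtih, delogker → delogkir, wenpurven → wenpurvin) change the last vowel to 'i'.
The other patterns: stems whose last vowel is 'i' add the prefix ti-; stems whose last vowel is 'u' add -ori; stems whose last vowel is 'a' delete the last vowel and add -ast.
So favsem → favsim.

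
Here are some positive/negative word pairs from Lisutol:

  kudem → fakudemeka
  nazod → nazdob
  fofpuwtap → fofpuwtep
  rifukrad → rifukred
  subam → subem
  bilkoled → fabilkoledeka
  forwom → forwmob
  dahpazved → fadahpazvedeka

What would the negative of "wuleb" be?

subam and forwom both end in -m yet inflect differently (subem, forwmob), so the final letter is not what conditions the rule; the last vowel is.
"wuleb" has last vowel 'e'. The stems whose last vowel is 'e' (dahpazved → fadahpazvedeka, kudem → fakudemeka, bilkoled → fabilkoledeka) add fa- … -eka around the stem.
So wuleb → fawulebeka.

fawulebeka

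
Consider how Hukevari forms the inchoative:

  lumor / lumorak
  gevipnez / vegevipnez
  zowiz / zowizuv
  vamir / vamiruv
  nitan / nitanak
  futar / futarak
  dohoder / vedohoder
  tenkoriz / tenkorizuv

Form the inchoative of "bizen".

vamir and dohoder both end in -r yet inflect differently (vamiruv, vedohoder), so the final letter is not what conditions the rule; the last vowel is.
"bizen" has last vowel 'e'. The stems whose last vowel is 'e' (dohoder → vedohoder, gevipnez → vegevipnez) add the prefix ve-.
The other patterns: stems whose last vowel is 'i' add -uv; stems whose last vowel is 'a' or 'o' add -ak.
So bizen → vebizen.

vebizen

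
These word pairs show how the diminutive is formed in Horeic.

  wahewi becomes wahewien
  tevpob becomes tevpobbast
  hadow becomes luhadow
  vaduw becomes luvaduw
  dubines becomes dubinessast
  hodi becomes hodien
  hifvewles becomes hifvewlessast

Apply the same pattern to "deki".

hadow and tevpob both have last vowel 'o' yet inflect differently (luhadow, tevpobbast), so the last vowel is not what conditions the rule; the final letter is.
"deki" ends in -i. The stems ending in -i (wahewi → wahewien, hodi → hodien) add -en.
The other patterns: stems ending in -w add the prefix lu-; stems ending in -b or -s double the final consonant and add -ast.
So deki → dekien.

dekien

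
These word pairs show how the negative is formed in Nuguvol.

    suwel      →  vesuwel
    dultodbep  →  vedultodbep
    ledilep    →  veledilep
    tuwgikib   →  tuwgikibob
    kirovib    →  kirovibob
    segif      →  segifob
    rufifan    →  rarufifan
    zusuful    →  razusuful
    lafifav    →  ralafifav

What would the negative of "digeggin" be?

digegginob

"digeggin" has last vowel 'i'. The stems whose last vowel is 'i' (tuwgikib → tuwgikibob, kirovib → kirovibob, segif → segifob) add -ob.
So digeggin → digegginob.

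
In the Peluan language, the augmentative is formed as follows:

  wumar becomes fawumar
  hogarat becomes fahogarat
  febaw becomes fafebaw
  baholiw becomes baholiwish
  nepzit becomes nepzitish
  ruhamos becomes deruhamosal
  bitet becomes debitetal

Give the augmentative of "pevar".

"pevar" has last vowel 'a'. The stems whose last vowel is 'a' (wumar → fawumar, hogarat → fahogarat, febaw → fafebaw) add the prefix fa-.
The other patterns: stems whose last vowel is 'i' add -ish; stems whose last vowel is 'e' or 'o' add de- … -al around the stem.
So pevar → fapevar.

fapevar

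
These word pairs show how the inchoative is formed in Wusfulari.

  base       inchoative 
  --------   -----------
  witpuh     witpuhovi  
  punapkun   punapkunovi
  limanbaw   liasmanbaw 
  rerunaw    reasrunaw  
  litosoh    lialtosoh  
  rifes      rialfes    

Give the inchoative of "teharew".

tealharew

witpuh and litosoh both end in -h yet inflect differently (witpuhovi, lialtosoh), so the final letter is not what conditions the rule; the last vowel is.
"teharew" has last vowel 'e'. The one such stem in the data (rifes → rialfes) inserts -al- after the first vowel (as does litosoh), so the same rule applies.
The other patterns: stems whose last vowel is 'u' add -ovi; stems whose last vowel is 'a' insert -as- after the first vowel.
So teharew → tealharew.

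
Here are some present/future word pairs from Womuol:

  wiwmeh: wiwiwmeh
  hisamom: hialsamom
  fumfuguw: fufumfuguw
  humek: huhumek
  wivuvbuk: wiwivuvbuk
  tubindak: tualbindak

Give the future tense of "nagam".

humek and tubindak both end in -k yet inflect differently (huhumek, tualbindak), so the final letter is not what conditions the rule; the last vowel is.
"nagam" has last vowel 'a'. The one such stem in the data (tubindak → tualbindak) inserts -al- after the first vowel (as does hisamom), so the same rule applies.
The other pattern: stems whose last vowel is 'e' or 'u' repeat the first consonant+vowel as a prefix.
So nagam → naalgam.

naalgam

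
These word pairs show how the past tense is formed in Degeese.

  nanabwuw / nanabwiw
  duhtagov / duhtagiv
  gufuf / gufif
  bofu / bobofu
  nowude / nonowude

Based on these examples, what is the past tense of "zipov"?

gufuf and bofu both have last vowel 'u' yet inflect differently (gufif, bobofu), so the last vowel is not what conditions the rule; whether the stem ends in a vowel or a consonant is.
"zipov" ends in a consonant. The stems ending in a consonant (gufuf → gufif, nanabwuw → nanabwiw, duhtagov → duhtagiv) change the last vowel to 'i'.
The other pattern: stems ending in a vowel repeat the first consonant+vowel as a prefix.
So zipov → zipiv.

zipiv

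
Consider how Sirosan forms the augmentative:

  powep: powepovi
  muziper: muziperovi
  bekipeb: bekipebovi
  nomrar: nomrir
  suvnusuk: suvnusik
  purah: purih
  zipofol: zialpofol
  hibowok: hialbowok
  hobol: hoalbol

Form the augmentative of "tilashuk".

muziper and nomrar both end in -r yet inflect differently (muziperovi, nomrir), so the final letter is not what conditions the rule; the last vowel is.
"tilashuk" has last vowel 'u'. The one such stem in the data (suvnusuk → suvnusik) changes the last vowel to 'i' (as do nomrar, purah), so the same rule applies.
The other patterns: stems whose last vowel is 'e' add -ovi; stems whose last vowel is 'o' insert -al- after the first vowel.
So tilashuk → tilashik.

tilashik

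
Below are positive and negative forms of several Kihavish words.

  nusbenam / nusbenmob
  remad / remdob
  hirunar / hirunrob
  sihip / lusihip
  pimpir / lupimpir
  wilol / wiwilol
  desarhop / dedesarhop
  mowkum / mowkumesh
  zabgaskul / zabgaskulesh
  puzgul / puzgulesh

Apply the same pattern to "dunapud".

hirunar and pimpir both end in -r yet inflect differently (hirunrob, lupimpir), so the final letter is not what conditions the rule; the last vowel is.
"dunapud" has last vowel 'u'. The stems whose last vowel is 'u' (mowkum → mowkumesh, zabgaskul → zabgaskulesh, puzgul → puzgulesh) add -esh.
The other patterns: stems whose last vowel is 'a' delete the last vowel and add -ob; stems whose last vowel is 'i' add the prefix lu-; stems whose last vowel is 'o' repeat the first consonant+vowel as a prefix.
So dunapud → dunapudesh.

dunapudesh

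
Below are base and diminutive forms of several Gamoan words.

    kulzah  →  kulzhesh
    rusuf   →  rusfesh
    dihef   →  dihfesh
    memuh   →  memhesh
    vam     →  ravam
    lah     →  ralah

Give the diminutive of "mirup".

mirpesh

"mirup" has 2 vowels. The stems with 2 vowels (memuh → memhesh, rusuf → rusfesh, kulzah → kulzhesh) delete the last vowel and add -esh.
So mirup → mirpesh.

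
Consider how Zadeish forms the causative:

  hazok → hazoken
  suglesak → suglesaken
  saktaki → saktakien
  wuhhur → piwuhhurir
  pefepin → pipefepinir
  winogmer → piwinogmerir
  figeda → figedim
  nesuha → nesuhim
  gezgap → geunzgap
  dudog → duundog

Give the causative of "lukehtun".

pilukehtunir

saktaki and pefepin both have last vowel 'i' yet inflect differently (saktakien, pipefepinir), so the last vowel is not what conditions the rule; the final letter is.
"lukehtun" ends in -n. The one such stem in the data (pefepin → pipefepinir) adds pi- … -ir around the stem, so the same rule applies.
The other patterns: stems ending in -i or -k add -en; stems ending in -a drop the final letter and add -im; stems ending in -g or -p insert -un- after the first vowel.
So lukehtun → pilukehtunir.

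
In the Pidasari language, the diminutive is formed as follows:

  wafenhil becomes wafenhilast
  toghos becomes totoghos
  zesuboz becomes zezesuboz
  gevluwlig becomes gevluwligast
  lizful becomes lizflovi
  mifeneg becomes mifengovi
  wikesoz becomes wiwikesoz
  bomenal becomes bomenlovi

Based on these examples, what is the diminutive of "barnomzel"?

wafenhil and bomenal both end in -l yet inflect differently (wafenhilast, bomenlovi), so the final letter is not what conditions the rule; the last vowel is.
"barnomzel" has last vowel 'e'. The one such stem in the data (mifeneg → mifengovi) deletes the last vowel and adds -ovi (as do bomenal, lizful), so the same rule applies.
So barnomzel → barnomzlovi.

barnomzlovi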